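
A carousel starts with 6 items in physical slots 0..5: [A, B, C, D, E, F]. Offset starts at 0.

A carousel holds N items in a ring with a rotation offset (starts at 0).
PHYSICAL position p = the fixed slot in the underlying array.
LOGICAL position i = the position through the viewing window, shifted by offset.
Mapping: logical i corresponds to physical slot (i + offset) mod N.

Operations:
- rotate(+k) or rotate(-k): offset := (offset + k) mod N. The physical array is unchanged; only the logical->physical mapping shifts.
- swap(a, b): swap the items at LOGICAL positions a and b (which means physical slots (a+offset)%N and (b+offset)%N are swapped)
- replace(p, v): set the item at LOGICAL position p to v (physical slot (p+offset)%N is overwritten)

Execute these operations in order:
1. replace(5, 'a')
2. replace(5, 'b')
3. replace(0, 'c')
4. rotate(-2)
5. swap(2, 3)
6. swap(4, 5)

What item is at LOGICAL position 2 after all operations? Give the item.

After op 1 (replace(5, 'a')): offset=0, physical=[A,B,C,D,E,a], logical=[A,B,C,D,E,a]
After op 2 (replace(5, 'b')): offset=0, physical=[A,B,C,D,E,b], logical=[A,B,C,D,E,b]
After op 3 (replace(0, 'c')): offset=0, physical=[c,B,C,D,E,b], logical=[c,B,C,D,E,b]
After op 4 (rotate(-2)): offset=4, physical=[c,B,C,D,E,b], logical=[E,b,c,B,C,D]
After op 5 (swap(2, 3)): offset=4, physical=[B,c,C,D,E,b], logical=[E,b,B,c,C,D]
After op 6 (swap(4, 5)): offset=4, physical=[B,c,D,C,E,b], logical=[E,b,B,c,D,C]

Answer: B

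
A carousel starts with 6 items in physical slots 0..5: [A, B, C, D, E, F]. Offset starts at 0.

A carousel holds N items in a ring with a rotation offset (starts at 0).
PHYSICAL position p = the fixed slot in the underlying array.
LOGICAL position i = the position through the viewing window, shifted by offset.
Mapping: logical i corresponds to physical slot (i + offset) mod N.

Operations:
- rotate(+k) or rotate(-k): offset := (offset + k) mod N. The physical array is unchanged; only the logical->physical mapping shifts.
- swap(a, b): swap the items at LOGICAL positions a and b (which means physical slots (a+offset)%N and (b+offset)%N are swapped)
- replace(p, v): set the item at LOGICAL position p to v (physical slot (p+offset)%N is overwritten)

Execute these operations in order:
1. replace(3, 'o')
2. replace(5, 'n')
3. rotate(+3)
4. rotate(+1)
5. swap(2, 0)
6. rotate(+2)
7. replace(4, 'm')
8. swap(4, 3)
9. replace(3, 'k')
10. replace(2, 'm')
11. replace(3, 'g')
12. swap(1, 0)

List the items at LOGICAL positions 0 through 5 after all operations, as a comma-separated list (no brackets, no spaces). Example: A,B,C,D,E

Answer: B,E,m,g,o,n

Derivation:
After op 1 (replace(3, 'o')): offset=0, physical=[A,B,C,o,E,F], logical=[A,B,C,o,E,F]
After op 2 (replace(5, 'n')): offset=0, physical=[A,B,C,o,E,n], logical=[A,B,C,o,E,n]
After op 3 (rotate(+3)): offset=3, physical=[A,B,C,o,E,n], logical=[o,E,n,A,B,C]
After op 4 (rotate(+1)): offset=4, physical=[A,B,C,o,E,n], logical=[E,n,A,B,C,o]
After op 5 (swap(2, 0)): offset=4, physical=[E,B,C,o,A,n], logical=[A,n,E,B,C,o]
After op 6 (rotate(+2)): offset=0, physical=[E,B,C,o,A,n], logical=[E,B,C,o,A,n]
After op 7 (replace(4, 'm')): offset=0, physical=[E,B,C,o,m,n], logical=[E,B,C,o,m,n]
After op 8 (swap(4, 3)): offset=0, physical=[E,B,C,m,o,n], logical=[E,B,C,m,o,n]
After op 9 (replace(3, 'k')): offset=0, physical=[E,B,C,k,o,n], logical=[E,B,C,k,o,n]
After op 10 (replace(2, 'm')): offset=0, physical=[E,B,m,k,o,n], logical=[E,B,m,k,o,n]
After op 11 (replace(3, 'g')): offset=0, physical=[E,B,m,g,o,n], logical=[E,B,m,g,o,n]
After op 12 (swap(1, 0)): offset=0, physical=[B,E,m,g,o,n], logical=[B,E,m,g,o,n]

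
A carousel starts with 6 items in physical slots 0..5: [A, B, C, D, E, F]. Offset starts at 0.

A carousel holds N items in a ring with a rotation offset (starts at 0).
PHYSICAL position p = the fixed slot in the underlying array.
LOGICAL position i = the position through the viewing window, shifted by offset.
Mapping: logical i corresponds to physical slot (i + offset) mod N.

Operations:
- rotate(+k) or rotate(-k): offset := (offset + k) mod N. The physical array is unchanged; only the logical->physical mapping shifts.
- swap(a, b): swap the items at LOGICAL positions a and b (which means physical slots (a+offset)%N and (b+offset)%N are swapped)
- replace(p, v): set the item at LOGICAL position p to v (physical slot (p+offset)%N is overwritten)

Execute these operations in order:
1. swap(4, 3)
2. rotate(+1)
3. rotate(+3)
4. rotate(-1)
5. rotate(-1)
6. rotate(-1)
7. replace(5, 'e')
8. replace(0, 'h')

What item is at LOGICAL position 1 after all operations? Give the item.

Answer: C

Derivation:
After op 1 (swap(4, 3)): offset=0, physical=[A,B,C,E,D,F], logical=[A,B,C,E,D,F]
After op 2 (rotate(+1)): offset=1, physical=[A,B,C,E,D,F], logical=[B,C,E,D,F,A]
After op 3 (rotate(+3)): offset=4, physical=[A,B,C,E,D,F], logical=[D,F,A,B,C,E]
After op 4 (rotate(-1)): offset=3, physical=[A,B,C,E,D,F], logical=[E,D,F,A,B,C]
After op 5 (rotate(-1)): offset=2, physical=[A,B,C,E,D,F], logical=[C,E,D,F,A,B]
After op 6 (rotate(-1)): offset=1, physical=[A,B,C,E,D,F], logical=[B,C,E,D,F,A]
After op 7 (replace(5, 'e')): offset=1, physical=[e,B,C,E,D,F], logical=[B,C,E,D,F,e]
After op 8 (replace(0, 'h')): offset=1, physical=[e,h,C,E,D,F], logical=[h,C,E,D,F,e]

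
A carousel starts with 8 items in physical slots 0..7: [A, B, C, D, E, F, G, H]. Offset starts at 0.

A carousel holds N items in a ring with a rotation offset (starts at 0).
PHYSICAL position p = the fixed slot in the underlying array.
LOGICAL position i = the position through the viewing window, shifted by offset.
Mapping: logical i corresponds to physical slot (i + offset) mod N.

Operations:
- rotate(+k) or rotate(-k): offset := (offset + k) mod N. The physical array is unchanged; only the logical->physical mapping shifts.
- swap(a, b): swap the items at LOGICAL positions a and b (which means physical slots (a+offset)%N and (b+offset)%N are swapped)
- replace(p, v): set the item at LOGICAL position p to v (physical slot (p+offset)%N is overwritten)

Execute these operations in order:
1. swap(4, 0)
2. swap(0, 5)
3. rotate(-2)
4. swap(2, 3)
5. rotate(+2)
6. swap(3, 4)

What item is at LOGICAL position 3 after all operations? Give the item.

After op 1 (swap(4, 0)): offset=0, physical=[E,B,C,D,A,F,G,H], logical=[E,B,C,D,A,F,G,H]
After op 2 (swap(0, 5)): offset=0, physical=[F,B,C,D,A,E,G,H], logical=[F,B,C,D,A,E,G,H]
After op 3 (rotate(-2)): offset=6, physical=[F,B,C,D,A,E,G,H], logical=[G,H,F,B,C,D,A,E]
After op 4 (swap(2, 3)): offset=6, physical=[B,F,C,D,A,E,G,H], logical=[G,H,B,F,C,D,A,E]
After op 5 (rotate(+2)): offset=0, physical=[B,F,C,D,A,E,G,H], logical=[B,F,C,D,A,E,G,H]
After op 6 (swap(3, 4)): offset=0, physical=[B,F,C,A,D,E,G,H], logical=[B,F,C,A,D,E,G,H]

Answer: A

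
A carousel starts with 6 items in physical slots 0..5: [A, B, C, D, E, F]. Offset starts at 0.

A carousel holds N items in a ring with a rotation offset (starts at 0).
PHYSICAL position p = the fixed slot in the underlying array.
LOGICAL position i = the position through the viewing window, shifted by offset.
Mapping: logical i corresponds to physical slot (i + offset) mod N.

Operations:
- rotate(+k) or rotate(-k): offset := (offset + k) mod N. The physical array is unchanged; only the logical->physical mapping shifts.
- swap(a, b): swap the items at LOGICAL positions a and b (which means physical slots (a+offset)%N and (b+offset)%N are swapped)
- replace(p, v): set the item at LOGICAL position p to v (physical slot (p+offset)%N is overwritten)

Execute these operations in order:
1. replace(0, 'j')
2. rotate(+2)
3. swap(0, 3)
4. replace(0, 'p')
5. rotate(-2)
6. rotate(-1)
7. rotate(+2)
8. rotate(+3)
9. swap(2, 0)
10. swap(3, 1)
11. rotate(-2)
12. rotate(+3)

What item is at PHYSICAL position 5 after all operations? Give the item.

After op 1 (replace(0, 'j')): offset=0, physical=[j,B,C,D,E,F], logical=[j,B,C,D,E,F]
After op 2 (rotate(+2)): offset=2, physical=[j,B,C,D,E,F], logical=[C,D,E,F,j,B]
After op 3 (swap(0, 3)): offset=2, physical=[j,B,F,D,E,C], logical=[F,D,E,C,j,B]
After op 4 (replace(0, 'p')): offset=2, physical=[j,B,p,D,E,C], logical=[p,D,E,C,j,B]
After op 5 (rotate(-2)): offset=0, physical=[j,B,p,D,E,C], logical=[j,B,p,D,E,C]
After op 6 (rotate(-1)): offset=5, physical=[j,B,p,D,E,C], logical=[C,j,B,p,D,E]
After op 7 (rotate(+2)): offset=1, physical=[j,B,p,D,E,C], logical=[B,p,D,E,C,j]
After op 8 (rotate(+3)): offset=4, physical=[j,B,p,D,E,C], logical=[E,C,j,B,p,D]
After op 9 (swap(2, 0)): offset=4, physical=[E,B,p,D,j,C], logical=[j,C,E,B,p,D]
After op 10 (swap(3, 1)): offset=4, physical=[E,C,p,D,j,B], logical=[j,B,E,C,p,D]
After op 11 (rotate(-2)): offset=2, physical=[E,C,p,D,j,B], logical=[p,D,j,B,E,C]
After op 12 (rotate(+3)): offset=5, physical=[E,C,p,D,j,B], logical=[B,E,C,p,D,j]

Answer: B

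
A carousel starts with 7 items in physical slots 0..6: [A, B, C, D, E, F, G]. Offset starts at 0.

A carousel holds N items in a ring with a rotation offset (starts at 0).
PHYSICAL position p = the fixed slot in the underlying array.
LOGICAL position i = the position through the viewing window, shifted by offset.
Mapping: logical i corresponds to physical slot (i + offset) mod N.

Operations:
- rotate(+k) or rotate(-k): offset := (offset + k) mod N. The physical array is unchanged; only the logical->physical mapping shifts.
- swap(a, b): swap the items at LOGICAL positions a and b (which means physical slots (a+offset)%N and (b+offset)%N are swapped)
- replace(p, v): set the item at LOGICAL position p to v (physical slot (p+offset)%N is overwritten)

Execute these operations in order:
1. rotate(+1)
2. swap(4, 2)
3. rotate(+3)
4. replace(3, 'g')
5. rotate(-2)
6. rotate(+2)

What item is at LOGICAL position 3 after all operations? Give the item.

Answer: g

Derivation:
After op 1 (rotate(+1)): offset=1, physical=[A,B,C,D,E,F,G], logical=[B,C,D,E,F,G,A]
After op 2 (swap(4, 2)): offset=1, physical=[A,B,C,F,E,D,G], logical=[B,C,F,E,D,G,A]
After op 3 (rotate(+3)): offset=4, physical=[A,B,C,F,E,D,G], logical=[E,D,G,A,B,C,F]
After op 4 (replace(3, 'g')): offset=4, physical=[g,B,C,F,E,D,G], logical=[E,D,G,g,B,C,F]
After op 5 (rotate(-2)): offset=2, physical=[g,B,C,F,E,D,G], logical=[C,F,E,D,G,g,B]
After op 6 (rotate(+2)): offset=4, physical=[g,B,C,F,E,D,G], logical=[E,D,G,g,B,C,F]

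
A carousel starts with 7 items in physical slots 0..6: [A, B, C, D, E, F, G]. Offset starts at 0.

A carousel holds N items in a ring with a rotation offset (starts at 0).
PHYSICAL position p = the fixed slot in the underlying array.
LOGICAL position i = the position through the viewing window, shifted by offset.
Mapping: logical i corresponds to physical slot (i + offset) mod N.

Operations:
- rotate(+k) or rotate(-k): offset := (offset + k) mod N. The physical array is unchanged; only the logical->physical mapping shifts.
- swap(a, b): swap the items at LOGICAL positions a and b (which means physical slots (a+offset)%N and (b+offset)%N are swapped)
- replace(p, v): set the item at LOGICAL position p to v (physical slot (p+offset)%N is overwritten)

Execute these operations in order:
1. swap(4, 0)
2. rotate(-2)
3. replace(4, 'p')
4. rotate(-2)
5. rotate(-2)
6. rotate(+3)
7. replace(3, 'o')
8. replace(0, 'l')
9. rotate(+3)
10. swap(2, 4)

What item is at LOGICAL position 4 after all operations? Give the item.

Answer: p

Derivation:
After op 1 (swap(4, 0)): offset=0, physical=[E,B,C,D,A,F,G], logical=[E,B,C,D,A,F,G]
After op 2 (rotate(-2)): offset=5, physical=[E,B,C,D,A,F,G], logical=[F,G,E,B,C,D,A]
After op 3 (replace(4, 'p')): offset=5, physical=[E,B,p,D,A,F,G], logical=[F,G,E,B,p,D,A]
After op 4 (rotate(-2)): offset=3, physical=[E,B,p,D,A,F,G], logical=[D,A,F,G,E,B,p]
After op 5 (rotate(-2)): offset=1, physical=[E,B,p,D,A,F,G], logical=[B,p,D,A,F,G,E]
After op 6 (rotate(+3)): offset=4, physical=[E,B,p,D,A,F,G], logical=[A,F,G,E,B,p,D]
After op 7 (replace(3, 'o')): offset=4, physical=[o,B,p,D,A,F,G], logical=[A,F,G,o,B,p,D]
After op 8 (replace(0, 'l')): offset=4, physical=[o,B,p,D,l,F,G], logical=[l,F,G,o,B,p,D]
After op 9 (rotate(+3)): offset=0, physical=[o,B,p,D,l,F,G], logical=[o,B,p,D,l,F,G]
After op 10 (swap(2, 4)): offset=0, physical=[o,B,l,D,p,F,G], logical=[o,B,l,D,p,F,G]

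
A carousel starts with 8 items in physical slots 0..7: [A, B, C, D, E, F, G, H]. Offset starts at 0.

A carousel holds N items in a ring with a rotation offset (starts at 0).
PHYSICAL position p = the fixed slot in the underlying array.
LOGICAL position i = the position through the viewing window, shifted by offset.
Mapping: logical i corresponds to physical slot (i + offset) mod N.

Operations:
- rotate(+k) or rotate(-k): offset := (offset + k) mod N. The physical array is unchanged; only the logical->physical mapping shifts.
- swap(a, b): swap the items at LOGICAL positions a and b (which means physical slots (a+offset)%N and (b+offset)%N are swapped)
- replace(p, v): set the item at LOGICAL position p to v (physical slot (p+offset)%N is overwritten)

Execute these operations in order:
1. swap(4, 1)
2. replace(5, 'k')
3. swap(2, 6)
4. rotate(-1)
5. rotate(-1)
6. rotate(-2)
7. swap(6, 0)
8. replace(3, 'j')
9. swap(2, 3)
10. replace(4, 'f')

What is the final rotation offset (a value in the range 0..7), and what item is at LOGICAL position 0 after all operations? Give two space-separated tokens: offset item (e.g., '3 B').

After op 1 (swap(4, 1)): offset=0, physical=[A,E,C,D,B,F,G,H], logical=[A,E,C,D,B,F,G,H]
After op 2 (replace(5, 'k')): offset=0, physical=[A,E,C,D,B,k,G,H], logical=[A,E,C,D,B,k,G,H]
After op 3 (swap(2, 6)): offset=0, physical=[A,E,G,D,B,k,C,H], logical=[A,E,G,D,B,k,C,H]
After op 4 (rotate(-1)): offset=7, physical=[A,E,G,D,B,k,C,H], logical=[H,A,E,G,D,B,k,C]
After op 5 (rotate(-1)): offset=6, physical=[A,E,G,D,B,k,C,H], logical=[C,H,A,E,G,D,B,k]
After op 6 (rotate(-2)): offset=4, physical=[A,E,G,D,B,k,C,H], logical=[B,k,C,H,A,E,G,D]
After op 7 (swap(6, 0)): offset=4, physical=[A,E,B,D,G,k,C,H], logical=[G,k,C,H,A,E,B,D]
After op 8 (replace(3, 'j')): offset=4, physical=[A,E,B,D,G,k,C,j], logical=[G,k,C,j,A,E,B,D]
After op 9 (swap(2, 3)): offset=4, physical=[A,E,B,D,G,k,j,C], logical=[G,k,j,C,A,E,B,D]
After op 10 (replace(4, 'f')): offset=4, physical=[f,E,B,D,G,k,j,C], logical=[G,k,j,C,f,E,B,D]

Answer: 4 G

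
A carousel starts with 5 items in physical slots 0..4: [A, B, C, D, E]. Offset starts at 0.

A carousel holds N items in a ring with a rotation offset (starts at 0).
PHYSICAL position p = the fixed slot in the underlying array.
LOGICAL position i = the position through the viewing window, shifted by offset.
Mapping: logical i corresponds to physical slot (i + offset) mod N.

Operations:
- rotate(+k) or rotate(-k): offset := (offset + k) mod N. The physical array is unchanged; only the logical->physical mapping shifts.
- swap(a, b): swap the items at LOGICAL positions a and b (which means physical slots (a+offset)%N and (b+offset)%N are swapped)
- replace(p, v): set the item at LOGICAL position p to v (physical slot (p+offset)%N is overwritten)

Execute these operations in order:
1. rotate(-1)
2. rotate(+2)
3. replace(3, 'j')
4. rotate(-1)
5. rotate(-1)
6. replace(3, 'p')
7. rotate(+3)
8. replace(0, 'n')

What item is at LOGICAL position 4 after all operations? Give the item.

Answer: B

Derivation:
After op 1 (rotate(-1)): offset=4, physical=[A,B,C,D,E], logical=[E,A,B,C,D]
After op 2 (rotate(+2)): offset=1, physical=[A,B,C,D,E], logical=[B,C,D,E,A]
After op 3 (replace(3, 'j')): offset=1, physical=[A,B,C,D,j], logical=[B,C,D,j,A]
After op 4 (rotate(-1)): offset=0, physical=[A,B,C,D,j], logical=[A,B,C,D,j]
After op 5 (rotate(-1)): offset=4, physical=[A,B,C,D,j], logical=[j,A,B,C,D]
After op 6 (replace(3, 'p')): offset=4, physical=[A,B,p,D,j], logical=[j,A,B,p,D]
After op 7 (rotate(+3)): offset=2, physical=[A,B,p,D,j], logical=[p,D,j,A,B]
After op 8 (replace(0, 'n')): offset=2, physical=[A,B,n,D,j], logical=[n,D,j,A,B]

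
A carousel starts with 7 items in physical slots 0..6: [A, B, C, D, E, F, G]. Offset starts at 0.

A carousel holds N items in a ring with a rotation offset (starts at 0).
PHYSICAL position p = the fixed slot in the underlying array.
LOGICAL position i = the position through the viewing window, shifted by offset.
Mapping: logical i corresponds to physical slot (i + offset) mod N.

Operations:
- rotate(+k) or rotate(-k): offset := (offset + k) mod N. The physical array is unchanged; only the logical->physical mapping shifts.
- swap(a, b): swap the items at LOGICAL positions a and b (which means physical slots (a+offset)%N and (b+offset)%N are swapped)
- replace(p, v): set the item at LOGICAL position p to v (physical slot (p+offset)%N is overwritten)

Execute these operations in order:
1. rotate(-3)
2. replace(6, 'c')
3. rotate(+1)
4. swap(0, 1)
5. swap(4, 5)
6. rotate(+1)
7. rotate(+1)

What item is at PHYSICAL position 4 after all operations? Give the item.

After op 1 (rotate(-3)): offset=4, physical=[A,B,C,D,E,F,G], logical=[E,F,G,A,B,C,D]
After op 2 (replace(6, 'c')): offset=4, physical=[A,B,C,c,E,F,G], logical=[E,F,G,A,B,C,c]
After op 3 (rotate(+1)): offset=5, physical=[A,B,C,c,E,F,G], logical=[F,G,A,B,C,c,E]
After op 4 (swap(0, 1)): offset=5, physical=[A,B,C,c,E,G,F], logical=[G,F,A,B,C,c,E]
After op 5 (swap(4, 5)): offset=5, physical=[A,B,c,C,E,G,F], logical=[G,F,A,B,c,C,E]
After op 6 (rotate(+1)): offset=6, physical=[A,B,c,C,E,G,F], logical=[F,A,B,c,C,E,G]
After op 7 (rotate(+1)): offset=0, physical=[A,B,c,C,E,G,F], logical=[A,B,c,C,E,G,F]

Answer: E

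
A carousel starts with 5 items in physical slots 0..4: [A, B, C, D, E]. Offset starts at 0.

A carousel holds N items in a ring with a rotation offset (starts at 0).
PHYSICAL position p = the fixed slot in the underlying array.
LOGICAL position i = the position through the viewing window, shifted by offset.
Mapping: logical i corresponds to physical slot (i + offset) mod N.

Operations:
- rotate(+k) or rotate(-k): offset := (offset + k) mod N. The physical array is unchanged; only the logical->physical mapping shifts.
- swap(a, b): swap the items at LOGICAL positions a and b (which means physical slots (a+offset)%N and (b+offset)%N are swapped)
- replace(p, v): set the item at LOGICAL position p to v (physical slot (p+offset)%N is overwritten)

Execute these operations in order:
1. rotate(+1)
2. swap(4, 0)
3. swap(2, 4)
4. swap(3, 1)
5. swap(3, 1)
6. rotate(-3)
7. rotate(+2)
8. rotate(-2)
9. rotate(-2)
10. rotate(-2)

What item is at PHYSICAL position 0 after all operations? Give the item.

Answer: D

Derivation:
After op 1 (rotate(+1)): offset=1, physical=[A,B,C,D,E], logical=[B,C,D,E,A]
After op 2 (swap(4, 0)): offset=1, physical=[B,A,C,D,E], logical=[A,C,D,E,B]
After op 3 (swap(2, 4)): offset=1, physical=[D,A,C,B,E], logical=[A,C,B,E,D]
After op 4 (swap(3, 1)): offset=1, physical=[D,A,E,B,C], logical=[A,E,B,C,D]
After op 5 (swap(3, 1)): offset=1, physical=[D,A,C,B,E], logical=[A,C,B,E,D]
After op 6 (rotate(-3)): offset=3, physical=[D,A,C,B,E], logical=[B,E,D,A,C]
After op 7 (rotate(+2)): offset=0, physical=[D,A,C,B,E], logical=[D,A,C,B,E]
After op 8 (rotate(-2)): offset=3, physical=[D,A,C,B,E], logical=[B,E,D,A,C]
After op 9 (rotate(-2)): offset=1, physical=[D,A,C,B,E], logical=[A,C,B,E,D]
After op 10 (rotate(-2)): offset=4, physical=[D,A,C,B,E], logical=[E,D,A,C,B]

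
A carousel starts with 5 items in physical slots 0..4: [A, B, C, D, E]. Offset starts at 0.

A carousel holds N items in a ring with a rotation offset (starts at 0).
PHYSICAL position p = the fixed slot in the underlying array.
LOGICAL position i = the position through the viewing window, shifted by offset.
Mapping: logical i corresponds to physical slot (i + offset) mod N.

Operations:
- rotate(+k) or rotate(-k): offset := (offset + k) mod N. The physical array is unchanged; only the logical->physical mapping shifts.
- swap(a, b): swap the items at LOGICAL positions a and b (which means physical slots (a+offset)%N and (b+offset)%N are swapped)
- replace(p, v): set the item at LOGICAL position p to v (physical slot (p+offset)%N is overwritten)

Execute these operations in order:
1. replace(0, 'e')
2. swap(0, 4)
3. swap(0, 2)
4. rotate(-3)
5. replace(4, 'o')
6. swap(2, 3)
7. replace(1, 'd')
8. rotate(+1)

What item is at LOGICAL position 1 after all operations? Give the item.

After op 1 (replace(0, 'e')): offset=0, physical=[e,B,C,D,E], logical=[e,B,C,D,E]
After op 2 (swap(0, 4)): offset=0, physical=[E,B,C,D,e], logical=[E,B,C,D,e]
After op 3 (swap(0, 2)): offset=0, physical=[C,B,E,D,e], logical=[C,B,E,D,e]
After op 4 (rotate(-3)): offset=2, physical=[C,B,E,D,e], logical=[E,D,e,C,B]
After op 5 (replace(4, 'o')): offset=2, physical=[C,o,E,D,e], logical=[E,D,e,C,o]
After op 6 (swap(2, 3)): offset=2, physical=[e,o,E,D,C], logical=[E,D,C,e,o]
After op 7 (replace(1, 'd')): offset=2, physical=[e,o,E,d,C], logical=[E,d,C,e,o]
After op 8 (rotate(+1)): offset=3, physical=[e,o,E,d,C], logical=[d,C,e,o,E]

Answer: C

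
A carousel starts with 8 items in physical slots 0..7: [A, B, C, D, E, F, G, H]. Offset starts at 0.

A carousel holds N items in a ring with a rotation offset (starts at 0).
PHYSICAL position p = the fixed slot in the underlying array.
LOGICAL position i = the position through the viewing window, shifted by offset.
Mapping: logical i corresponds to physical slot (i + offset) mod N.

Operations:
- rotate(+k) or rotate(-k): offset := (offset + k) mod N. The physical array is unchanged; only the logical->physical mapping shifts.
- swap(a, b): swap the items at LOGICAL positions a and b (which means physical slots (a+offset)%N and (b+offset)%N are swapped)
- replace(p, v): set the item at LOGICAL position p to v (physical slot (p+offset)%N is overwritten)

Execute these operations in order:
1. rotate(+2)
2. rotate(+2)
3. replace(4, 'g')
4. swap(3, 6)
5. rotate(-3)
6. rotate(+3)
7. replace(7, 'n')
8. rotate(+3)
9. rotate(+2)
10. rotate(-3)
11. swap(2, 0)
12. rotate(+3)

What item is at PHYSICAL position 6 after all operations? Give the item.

Answer: g

Derivation:
After op 1 (rotate(+2)): offset=2, physical=[A,B,C,D,E,F,G,H], logical=[C,D,E,F,G,H,A,B]
After op 2 (rotate(+2)): offset=4, physical=[A,B,C,D,E,F,G,H], logical=[E,F,G,H,A,B,C,D]
After op 3 (replace(4, 'g')): offset=4, physical=[g,B,C,D,E,F,G,H], logical=[E,F,G,H,g,B,C,D]
After op 4 (swap(3, 6)): offset=4, physical=[g,B,H,D,E,F,G,C], logical=[E,F,G,C,g,B,H,D]
After op 5 (rotate(-3)): offset=1, physical=[g,B,H,D,E,F,G,C], logical=[B,H,D,E,F,G,C,g]
After op 6 (rotate(+3)): offset=4, physical=[g,B,H,D,E,F,G,C], logical=[E,F,G,C,g,B,H,D]
After op 7 (replace(7, 'n')): offset=4, physical=[g,B,H,n,E,F,G,C], logical=[E,F,G,C,g,B,H,n]
After op 8 (rotate(+3)): offset=7, physical=[g,B,H,n,E,F,G,C], logical=[C,g,B,H,n,E,F,G]
After op 9 (rotate(+2)): offset=1, physical=[g,B,H,n,E,F,G,C], logical=[B,H,n,E,F,G,C,g]
After op 10 (rotate(-3)): offset=6, physical=[g,B,H,n,E,F,G,C], logical=[G,C,g,B,H,n,E,F]
After op 11 (swap(2, 0)): offset=6, physical=[G,B,H,n,E,F,g,C], logical=[g,C,G,B,H,n,E,F]
After op 12 (rotate(+3)): offset=1, physical=[G,B,H,n,E,F,g,C], logical=[B,H,n,E,F,g,C,G]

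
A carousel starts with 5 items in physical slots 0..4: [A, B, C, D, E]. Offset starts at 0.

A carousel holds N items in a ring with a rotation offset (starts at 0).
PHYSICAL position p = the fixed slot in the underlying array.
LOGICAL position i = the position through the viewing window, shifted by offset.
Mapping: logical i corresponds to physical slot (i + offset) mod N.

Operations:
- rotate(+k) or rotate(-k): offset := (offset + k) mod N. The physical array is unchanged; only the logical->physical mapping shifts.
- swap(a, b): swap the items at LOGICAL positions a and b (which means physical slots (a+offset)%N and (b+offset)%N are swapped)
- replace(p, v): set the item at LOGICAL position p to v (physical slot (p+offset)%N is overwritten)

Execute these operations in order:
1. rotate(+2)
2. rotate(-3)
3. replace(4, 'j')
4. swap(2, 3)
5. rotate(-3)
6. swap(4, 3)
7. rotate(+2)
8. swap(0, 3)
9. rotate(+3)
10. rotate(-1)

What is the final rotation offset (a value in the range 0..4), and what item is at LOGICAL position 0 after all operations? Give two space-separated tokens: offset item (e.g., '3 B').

Answer: 0 E

Derivation:
After op 1 (rotate(+2)): offset=2, physical=[A,B,C,D,E], logical=[C,D,E,A,B]
After op 2 (rotate(-3)): offset=4, physical=[A,B,C,D,E], logical=[E,A,B,C,D]
After op 3 (replace(4, 'j')): offset=4, physical=[A,B,C,j,E], logical=[E,A,B,C,j]
After op 4 (swap(2, 3)): offset=4, physical=[A,C,B,j,E], logical=[E,A,C,B,j]
After op 5 (rotate(-3)): offset=1, physical=[A,C,B,j,E], logical=[C,B,j,E,A]
After op 6 (swap(4, 3)): offset=1, physical=[E,C,B,j,A], logical=[C,B,j,A,E]
After op 7 (rotate(+2)): offset=3, physical=[E,C,B,j,A], logical=[j,A,E,C,B]
After op 8 (swap(0, 3)): offset=3, physical=[E,j,B,C,A], logical=[C,A,E,j,B]
After op 9 (rotate(+3)): offset=1, physical=[E,j,B,C,A], logical=[j,B,C,A,E]
After op 10 (rotate(-1)): offset=0, physical=[E,j,B,C,A], logical=[E,j,B,C,A]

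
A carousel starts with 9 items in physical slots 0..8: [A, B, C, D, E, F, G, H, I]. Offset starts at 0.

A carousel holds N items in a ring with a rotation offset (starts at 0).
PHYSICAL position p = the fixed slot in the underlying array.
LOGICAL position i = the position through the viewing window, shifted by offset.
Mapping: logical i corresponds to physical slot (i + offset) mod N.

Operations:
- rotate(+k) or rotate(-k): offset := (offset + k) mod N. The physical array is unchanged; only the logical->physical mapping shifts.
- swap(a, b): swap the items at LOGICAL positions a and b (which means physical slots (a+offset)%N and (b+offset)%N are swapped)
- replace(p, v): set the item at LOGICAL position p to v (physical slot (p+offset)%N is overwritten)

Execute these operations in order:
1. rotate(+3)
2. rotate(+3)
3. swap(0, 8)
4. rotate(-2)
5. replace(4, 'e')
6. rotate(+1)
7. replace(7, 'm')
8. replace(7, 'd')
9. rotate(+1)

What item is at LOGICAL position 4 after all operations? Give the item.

After op 1 (rotate(+3)): offset=3, physical=[A,B,C,D,E,F,G,H,I], logical=[D,E,F,G,H,I,A,B,C]
After op 2 (rotate(+3)): offset=6, physical=[A,B,C,D,E,F,G,H,I], logical=[G,H,I,A,B,C,D,E,F]
After op 3 (swap(0, 8)): offset=6, physical=[A,B,C,D,E,G,F,H,I], logical=[F,H,I,A,B,C,D,E,G]
After op 4 (rotate(-2)): offset=4, physical=[A,B,C,D,E,G,F,H,I], logical=[E,G,F,H,I,A,B,C,D]
After op 5 (replace(4, 'e')): offset=4, physical=[A,B,C,D,E,G,F,H,e], logical=[E,G,F,H,e,A,B,C,D]
After op 6 (rotate(+1)): offset=5, physical=[A,B,C,D,E,G,F,H,e], logical=[G,F,H,e,A,B,C,D,E]
After op 7 (replace(7, 'm')): offset=5, physical=[A,B,C,m,E,G,F,H,e], logical=[G,F,H,e,A,B,C,m,E]
After op 8 (replace(7, 'd')): offset=5, physical=[A,B,C,d,E,G,F,H,e], logical=[G,F,H,e,A,B,C,d,E]
After op 9 (rotate(+1)): offset=6, physical=[A,B,C,d,E,G,F,H,e], logical=[F,H,e,A,B,C,d,E,G]

Answer: B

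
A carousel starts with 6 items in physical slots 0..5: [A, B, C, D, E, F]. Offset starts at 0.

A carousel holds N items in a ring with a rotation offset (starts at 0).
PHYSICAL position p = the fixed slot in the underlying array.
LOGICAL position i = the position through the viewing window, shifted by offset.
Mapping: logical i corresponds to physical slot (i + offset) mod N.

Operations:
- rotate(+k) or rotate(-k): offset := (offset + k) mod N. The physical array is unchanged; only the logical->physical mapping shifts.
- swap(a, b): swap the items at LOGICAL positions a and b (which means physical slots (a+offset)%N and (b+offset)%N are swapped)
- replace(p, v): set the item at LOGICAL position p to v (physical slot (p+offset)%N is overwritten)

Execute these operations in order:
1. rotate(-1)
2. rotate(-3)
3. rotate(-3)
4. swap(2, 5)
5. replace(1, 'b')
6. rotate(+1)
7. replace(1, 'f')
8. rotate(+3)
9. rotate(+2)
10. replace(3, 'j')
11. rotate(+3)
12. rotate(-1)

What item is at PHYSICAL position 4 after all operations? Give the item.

Answer: B

Derivation:
After op 1 (rotate(-1)): offset=5, physical=[A,B,C,D,E,F], logical=[F,A,B,C,D,E]
After op 2 (rotate(-3)): offset=2, physical=[A,B,C,D,E,F], logical=[C,D,E,F,A,B]
After op 3 (rotate(-3)): offset=5, physical=[A,B,C,D,E,F], logical=[F,A,B,C,D,E]
After op 4 (swap(2, 5)): offset=5, physical=[A,E,C,D,B,F], logical=[F,A,E,C,D,B]
After op 5 (replace(1, 'b')): offset=5, physical=[b,E,C,D,B,F], logical=[F,b,E,C,D,B]
After op 6 (rotate(+1)): offset=0, physical=[b,E,C,D,B,F], logical=[b,E,C,D,B,F]
After op 7 (replace(1, 'f')): offset=0, physical=[b,f,C,D,B,F], logical=[b,f,C,D,B,F]
After op 8 (rotate(+3)): offset=3, physical=[b,f,C,D,B,F], logical=[D,B,F,b,f,C]
After op 9 (rotate(+2)): offset=5, physical=[b,f,C,D,B,F], logical=[F,b,f,C,D,B]
After op 10 (replace(3, 'j')): offset=5, physical=[b,f,j,D,B,F], logical=[F,b,f,j,D,B]
After op 11 (rotate(+3)): offset=2, physical=[b,f,j,D,B,F], logical=[j,D,B,F,b,f]
After op 12 (rotate(-1)): offset=1, physical=[b,f,j,D,B,F], logical=[f,j,D,B,F,b]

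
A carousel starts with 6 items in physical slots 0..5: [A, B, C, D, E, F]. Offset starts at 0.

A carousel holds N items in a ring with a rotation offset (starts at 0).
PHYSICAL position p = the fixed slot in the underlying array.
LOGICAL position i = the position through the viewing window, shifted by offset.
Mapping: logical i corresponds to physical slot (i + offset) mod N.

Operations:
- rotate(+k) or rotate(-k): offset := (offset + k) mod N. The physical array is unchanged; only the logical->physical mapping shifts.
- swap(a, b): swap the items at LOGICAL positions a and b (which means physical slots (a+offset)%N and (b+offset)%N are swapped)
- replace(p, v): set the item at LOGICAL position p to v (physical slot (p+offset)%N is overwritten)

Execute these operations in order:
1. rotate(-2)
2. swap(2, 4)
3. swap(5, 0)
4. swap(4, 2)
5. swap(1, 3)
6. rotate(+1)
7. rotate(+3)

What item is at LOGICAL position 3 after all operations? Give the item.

Answer: B

Derivation:
After op 1 (rotate(-2)): offset=4, physical=[A,B,C,D,E,F], logical=[E,F,A,B,C,D]
After op 2 (swap(2, 4)): offset=4, physical=[C,B,A,D,E,F], logical=[E,F,C,B,A,D]
After op 3 (swap(5, 0)): offset=4, physical=[C,B,A,E,D,F], logical=[D,F,C,B,A,E]
After op 4 (swap(4, 2)): offset=4, physical=[A,B,C,E,D,F], logical=[D,F,A,B,C,E]
After op 5 (swap(1, 3)): offset=4, physical=[A,F,C,E,D,B], logical=[D,B,A,F,C,E]
After op 6 (rotate(+1)): offset=5, physical=[A,F,C,E,D,B], logical=[B,A,F,C,E,D]
After op 7 (rotate(+3)): offset=2, physical=[A,F,C,E,D,B], logical=[C,E,D,B,A,F]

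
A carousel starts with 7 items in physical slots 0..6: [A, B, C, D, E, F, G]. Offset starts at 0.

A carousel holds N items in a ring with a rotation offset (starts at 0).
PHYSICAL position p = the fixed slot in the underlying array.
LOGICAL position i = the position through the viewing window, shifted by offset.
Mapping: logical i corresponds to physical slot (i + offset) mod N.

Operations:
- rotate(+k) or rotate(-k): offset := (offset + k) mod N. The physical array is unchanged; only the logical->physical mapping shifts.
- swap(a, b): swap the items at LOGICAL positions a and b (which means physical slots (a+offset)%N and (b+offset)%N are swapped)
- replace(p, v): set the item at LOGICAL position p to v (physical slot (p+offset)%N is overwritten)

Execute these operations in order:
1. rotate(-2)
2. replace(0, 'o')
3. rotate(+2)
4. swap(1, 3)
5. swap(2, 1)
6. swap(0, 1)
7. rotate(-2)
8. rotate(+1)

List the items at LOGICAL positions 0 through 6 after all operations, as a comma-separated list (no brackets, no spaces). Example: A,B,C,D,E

Answer: G,C,A,D,B,E,o

Derivation:
After op 1 (rotate(-2)): offset=5, physical=[A,B,C,D,E,F,G], logical=[F,G,A,B,C,D,E]
After op 2 (replace(0, 'o')): offset=5, physical=[A,B,C,D,E,o,G], logical=[o,G,A,B,C,D,E]
After op 3 (rotate(+2)): offset=0, physical=[A,B,C,D,E,o,G], logical=[A,B,C,D,E,o,G]
After op 4 (swap(1, 3)): offset=0, physical=[A,D,C,B,E,o,G], logical=[A,D,C,B,E,o,G]
After op 5 (swap(2, 1)): offset=0, physical=[A,C,D,B,E,o,G], logical=[A,C,D,B,E,o,G]
After op 6 (swap(0, 1)): offset=0, physical=[C,A,D,B,E,o,G], logical=[C,A,D,B,E,o,G]
After op 7 (rotate(-2)): offset=5, physical=[C,A,D,B,E,o,G], logical=[o,G,C,A,D,B,E]
After op 8 (rotate(+1)): offset=6, physical=[C,A,D,B,E,o,G], logical=[G,C,A,D,B,E,o]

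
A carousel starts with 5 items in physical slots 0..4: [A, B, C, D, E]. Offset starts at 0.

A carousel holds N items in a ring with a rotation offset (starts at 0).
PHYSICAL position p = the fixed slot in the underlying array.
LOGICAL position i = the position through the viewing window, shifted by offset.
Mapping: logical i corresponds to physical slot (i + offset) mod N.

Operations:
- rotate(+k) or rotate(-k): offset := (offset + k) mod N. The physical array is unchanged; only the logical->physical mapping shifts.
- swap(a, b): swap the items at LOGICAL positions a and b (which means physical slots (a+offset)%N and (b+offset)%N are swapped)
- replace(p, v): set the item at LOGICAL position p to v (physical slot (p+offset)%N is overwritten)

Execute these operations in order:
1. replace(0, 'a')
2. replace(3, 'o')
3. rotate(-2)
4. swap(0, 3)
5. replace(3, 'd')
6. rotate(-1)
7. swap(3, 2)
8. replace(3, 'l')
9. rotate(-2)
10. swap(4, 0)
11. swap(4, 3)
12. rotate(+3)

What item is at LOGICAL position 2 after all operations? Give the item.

After op 1 (replace(0, 'a')): offset=0, physical=[a,B,C,D,E], logical=[a,B,C,D,E]
After op 2 (replace(3, 'o')): offset=0, physical=[a,B,C,o,E], logical=[a,B,C,o,E]
After op 3 (rotate(-2)): offset=3, physical=[a,B,C,o,E], logical=[o,E,a,B,C]
After op 4 (swap(0, 3)): offset=3, physical=[a,o,C,B,E], logical=[B,E,a,o,C]
After op 5 (replace(3, 'd')): offset=3, physical=[a,d,C,B,E], logical=[B,E,a,d,C]
After op 6 (rotate(-1)): offset=2, physical=[a,d,C,B,E], logical=[C,B,E,a,d]
After op 7 (swap(3, 2)): offset=2, physical=[E,d,C,B,a], logical=[C,B,a,E,d]
After op 8 (replace(3, 'l')): offset=2, physical=[l,d,C,B,a], logical=[C,B,a,l,d]
After op 9 (rotate(-2)): offset=0, physical=[l,d,C,B,a], logical=[l,d,C,B,a]
After op 10 (swap(4, 0)): offset=0, physical=[a,d,C,B,l], logical=[a,d,C,B,l]
After op 11 (swap(4, 3)): offset=0, physical=[a,d,C,l,B], logical=[a,d,C,l,B]
After op 12 (rotate(+3)): offset=3, physical=[a,d,C,l,B], logical=[l,B,a,d,C]

Answer: a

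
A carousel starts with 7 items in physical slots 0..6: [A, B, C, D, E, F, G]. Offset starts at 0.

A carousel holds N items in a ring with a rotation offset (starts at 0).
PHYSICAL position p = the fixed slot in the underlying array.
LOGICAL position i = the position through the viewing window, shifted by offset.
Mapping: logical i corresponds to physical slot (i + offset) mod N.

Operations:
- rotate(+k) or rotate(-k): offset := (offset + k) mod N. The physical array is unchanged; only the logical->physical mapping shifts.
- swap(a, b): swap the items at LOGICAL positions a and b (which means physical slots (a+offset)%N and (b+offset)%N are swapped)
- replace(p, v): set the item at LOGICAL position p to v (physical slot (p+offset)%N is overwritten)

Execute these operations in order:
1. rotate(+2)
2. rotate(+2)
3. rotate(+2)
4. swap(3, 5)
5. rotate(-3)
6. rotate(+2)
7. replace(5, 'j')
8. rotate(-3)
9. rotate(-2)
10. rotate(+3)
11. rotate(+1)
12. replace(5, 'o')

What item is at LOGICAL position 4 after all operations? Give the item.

Answer: B

Derivation:
After op 1 (rotate(+2)): offset=2, physical=[A,B,C,D,E,F,G], logical=[C,D,E,F,G,A,B]
After op 2 (rotate(+2)): offset=4, physical=[A,B,C,D,E,F,G], logical=[E,F,G,A,B,C,D]
After op 3 (rotate(+2)): offset=6, physical=[A,B,C,D,E,F,G], logical=[G,A,B,C,D,E,F]
After op 4 (swap(3, 5)): offset=6, physical=[A,B,E,D,C,F,G], logical=[G,A,B,E,D,C,F]
After op 5 (rotate(-3)): offset=3, physical=[A,B,E,D,C,F,G], logical=[D,C,F,G,A,B,E]
After op 6 (rotate(+2)): offset=5, physical=[A,B,E,D,C,F,G], logical=[F,G,A,B,E,D,C]
After op 7 (replace(5, 'j')): offset=5, physical=[A,B,E,j,C,F,G], logical=[F,G,A,B,E,j,C]
After op 8 (rotate(-3)): offset=2, physical=[A,B,E,j,C,F,G], logical=[E,j,C,F,G,A,B]
After op 9 (rotate(-2)): offset=0, physical=[A,B,E,j,C,F,G], logical=[A,B,E,j,C,F,G]
After op 10 (rotate(+3)): offset=3, physical=[A,B,E,j,C,F,G], logical=[j,C,F,G,A,B,E]
After op 11 (rotate(+1)): offset=4, physical=[A,B,E,j,C,F,G], logical=[C,F,G,A,B,E,j]
After op 12 (replace(5, 'o')): offset=4, physical=[A,B,o,j,C,F,G], logical=[C,F,G,A,B,o,j]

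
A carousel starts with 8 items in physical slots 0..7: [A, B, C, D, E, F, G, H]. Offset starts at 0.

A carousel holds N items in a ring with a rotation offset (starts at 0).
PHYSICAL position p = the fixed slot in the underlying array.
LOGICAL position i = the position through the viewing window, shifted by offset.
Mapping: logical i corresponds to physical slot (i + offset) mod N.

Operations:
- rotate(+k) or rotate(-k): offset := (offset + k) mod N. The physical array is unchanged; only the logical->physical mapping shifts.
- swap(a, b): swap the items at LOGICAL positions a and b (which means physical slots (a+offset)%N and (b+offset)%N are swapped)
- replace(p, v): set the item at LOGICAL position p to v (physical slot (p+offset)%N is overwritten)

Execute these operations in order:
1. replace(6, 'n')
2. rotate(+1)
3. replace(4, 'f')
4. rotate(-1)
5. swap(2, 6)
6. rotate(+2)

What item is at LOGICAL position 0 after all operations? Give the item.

Answer: n

Derivation:
After op 1 (replace(6, 'n')): offset=0, physical=[A,B,C,D,E,F,n,H], logical=[A,B,C,D,E,F,n,H]
After op 2 (rotate(+1)): offset=1, physical=[A,B,C,D,E,F,n,H], logical=[B,C,D,E,F,n,H,A]
After op 3 (replace(4, 'f')): offset=1, physical=[A,B,C,D,E,f,n,H], logical=[B,C,D,E,f,n,H,A]
After op 4 (rotate(-1)): offset=0, physical=[A,B,C,D,E,f,n,H], logical=[A,B,C,D,E,f,n,H]
After op 5 (swap(2, 6)): offset=0, physical=[A,B,n,D,E,f,C,H], logical=[A,B,n,D,E,f,C,H]
After op 6 (rotate(+2)): offset=2, physical=[A,B,n,D,E,f,C,H], logical=[n,D,E,f,C,H,A,B]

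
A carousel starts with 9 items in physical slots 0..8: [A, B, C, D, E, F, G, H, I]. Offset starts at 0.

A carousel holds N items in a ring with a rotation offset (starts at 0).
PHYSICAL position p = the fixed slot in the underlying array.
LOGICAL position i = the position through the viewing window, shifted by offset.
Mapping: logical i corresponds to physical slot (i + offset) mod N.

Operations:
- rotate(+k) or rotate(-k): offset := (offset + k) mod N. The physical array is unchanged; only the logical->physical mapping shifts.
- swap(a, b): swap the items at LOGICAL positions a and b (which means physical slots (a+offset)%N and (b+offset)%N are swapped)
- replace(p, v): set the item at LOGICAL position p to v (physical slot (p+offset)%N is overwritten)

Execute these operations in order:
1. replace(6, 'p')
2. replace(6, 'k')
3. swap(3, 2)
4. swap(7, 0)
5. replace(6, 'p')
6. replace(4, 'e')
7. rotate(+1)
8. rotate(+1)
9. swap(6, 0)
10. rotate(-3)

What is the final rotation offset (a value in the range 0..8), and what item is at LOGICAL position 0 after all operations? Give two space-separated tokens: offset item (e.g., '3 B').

After op 1 (replace(6, 'p')): offset=0, physical=[A,B,C,D,E,F,p,H,I], logical=[A,B,C,D,E,F,p,H,I]
After op 2 (replace(6, 'k')): offset=0, physical=[A,B,C,D,E,F,k,H,I], logical=[A,B,C,D,E,F,k,H,I]
After op 3 (swap(3, 2)): offset=0, physical=[A,B,D,C,E,F,k,H,I], logical=[A,B,D,C,E,F,k,H,I]
After op 4 (swap(7, 0)): offset=0, physical=[H,B,D,C,E,F,k,A,I], logical=[H,B,D,C,E,F,k,A,I]
After op 5 (replace(6, 'p')): offset=0, physical=[H,B,D,C,E,F,p,A,I], logical=[H,B,D,C,E,F,p,A,I]
After op 6 (replace(4, 'e')): offset=0, physical=[H,B,D,C,e,F,p,A,I], logical=[H,B,D,C,e,F,p,A,I]
After op 7 (rotate(+1)): offset=1, physical=[H,B,D,C,e,F,p,A,I], logical=[B,D,C,e,F,p,A,I,H]
After op 8 (rotate(+1)): offset=2, physical=[H,B,D,C,e,F,p,A,I], logical=[D,C,e,F,p,A,I,H,B]
After op 9 (swap(6, 0)): offset=2, physical=[H,B,I,C,e,F,p,A,D], logical=[I,C,e,F,p,A,D,H,B]
After op 10 (rotate(-3)): offset=8, physical=[H,B,I,C,e,F,p,A,D], logical=[D,H,B,I,C,e,F,p,A]

Answer: 8 D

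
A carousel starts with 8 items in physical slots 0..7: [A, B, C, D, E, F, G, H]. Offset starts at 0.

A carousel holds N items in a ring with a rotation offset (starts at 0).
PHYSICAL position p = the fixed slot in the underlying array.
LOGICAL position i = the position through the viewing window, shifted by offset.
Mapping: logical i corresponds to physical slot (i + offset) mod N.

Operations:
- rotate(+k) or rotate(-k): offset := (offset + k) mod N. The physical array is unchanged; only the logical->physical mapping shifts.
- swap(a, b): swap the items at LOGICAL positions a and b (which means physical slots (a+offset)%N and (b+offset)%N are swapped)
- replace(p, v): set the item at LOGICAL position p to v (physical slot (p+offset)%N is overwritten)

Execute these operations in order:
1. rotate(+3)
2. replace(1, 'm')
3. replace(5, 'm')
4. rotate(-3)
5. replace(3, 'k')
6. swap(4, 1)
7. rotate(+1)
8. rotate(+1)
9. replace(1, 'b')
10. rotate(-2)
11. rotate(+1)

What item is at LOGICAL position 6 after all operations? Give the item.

After op 1 (rotate(+3)): offset=3, physical=[A,B,C,D,E,F,G,H], logical=[D,E,F,G,H,A,B,C]
After op 2 (replace(1, 'm')): offset=3, physical=[A,B,C,D,m,F,G,H], logical=[D,m,F,G,H,A,B,C]
After op 3 (replace(5, 'm')): offset=3, physical=[m,B,C,D,m,F,G,H], logical=[D,m,F,G,H,m,B,C]
After op 4 (rotate(-3)): offset=0, physical=[m,B,C,D,m,F,G,H], logical=[m,B,C,D,m,F,G,H]
After op 5 (replace(3, 'k')): offset=0, physical=[m,B,C,k,m,F,G,H], logical=[m,B,C,k,m,F,G,H]
After op 6 (swap(4, 1)): offset=0, physical=[m,m,C,k,B,F,G,H], logical=[m,m,C,k,B,F,G,H]
After op 7 (rotate(+1)): offset=1, physical=[m,m,C,k,B,F,G,H], logical=[m,C,k,B,F,G,H,m]
After op 8 (rotate(+1)): offset=2, physical=[m,m,C,k,B,F,G,H], logical=[C,k,B,F,G,H,m,m]
After op 9 (replace(1, 'b')): offset=2, physical=[m,m,C,b,B,F,G,H], logical=[C,b,B,F,G,H,m,m]
After op 10 (rotate(-2)): offset=0, physical=[m,m,C,b,B,F,G,H], logical=[m,m,C,b,B,F,G,H]
After op 11 (rotate(+1)): offset=1, physical=[m,m,C,b,B,F,G,H], logical=[m,C,b,B,F,G,H,m]

Answer: H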